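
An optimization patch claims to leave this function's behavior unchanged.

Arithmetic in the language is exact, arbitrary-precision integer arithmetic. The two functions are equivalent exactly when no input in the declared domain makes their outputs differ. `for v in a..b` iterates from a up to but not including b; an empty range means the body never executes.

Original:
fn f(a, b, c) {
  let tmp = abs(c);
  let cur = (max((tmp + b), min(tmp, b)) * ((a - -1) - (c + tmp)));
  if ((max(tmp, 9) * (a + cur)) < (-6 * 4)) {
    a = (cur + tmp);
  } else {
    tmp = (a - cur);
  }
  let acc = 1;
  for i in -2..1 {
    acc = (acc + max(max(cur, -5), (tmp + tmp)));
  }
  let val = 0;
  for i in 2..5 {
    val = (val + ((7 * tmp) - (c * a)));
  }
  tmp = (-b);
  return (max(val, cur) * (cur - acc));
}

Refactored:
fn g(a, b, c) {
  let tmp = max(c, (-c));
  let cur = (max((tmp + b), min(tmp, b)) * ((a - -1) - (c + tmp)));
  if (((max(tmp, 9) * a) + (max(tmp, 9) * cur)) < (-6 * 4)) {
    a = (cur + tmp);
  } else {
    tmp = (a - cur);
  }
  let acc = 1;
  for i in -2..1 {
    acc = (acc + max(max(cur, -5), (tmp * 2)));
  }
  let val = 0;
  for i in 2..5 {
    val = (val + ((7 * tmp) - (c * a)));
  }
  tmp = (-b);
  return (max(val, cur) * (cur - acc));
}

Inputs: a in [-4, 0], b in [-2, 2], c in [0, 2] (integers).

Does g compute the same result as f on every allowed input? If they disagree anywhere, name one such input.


Comparing the listings, the differences include: arithmetic usage differs, min/max/abs usage differs, constant usage differs.
Tracing a=-2, b=2, c=2: f: tmp becomes 2; next cur becomes -20; next ((max(tmp, 9) * (a + cur)) < (-6 * 4)) evaluates to true; next a becomes -18; next acc becomes 1; next at i=-2:; next acc becomes 5; next at i=-1:; next acc becomes 9; next at i=0:; next acc becomes 13; next val becomes 0; next at i=2:; next val becomes 50; next at i=3:; next val becomes 100; next at i=4:; next val becomes 150; next tmp becomes -2; next final value -4950 | g: tmp becomes 2; next cur becomes -20; next (((max(tmp, 9) * a) + (max(tmp, 9) * cur)) < (-6 * 4)) evaluates to true; next a becomes -18; next acc becomes 1; next at i=-2:; next acc becomes 5; next at i=-1:; next acc becomes 9; next at i=0:; next acc becomes 13; next val becomes 0; next at i=2:; next val becomes 50; next at i=3:; next val becomes 100; next at i=4:; next val becomes 150; next tmp becomes -2; next final value -4950 — matching result -4950.
Sweeping the whole domain (75 inputs) finds no disagreement.
verdict: equivalent


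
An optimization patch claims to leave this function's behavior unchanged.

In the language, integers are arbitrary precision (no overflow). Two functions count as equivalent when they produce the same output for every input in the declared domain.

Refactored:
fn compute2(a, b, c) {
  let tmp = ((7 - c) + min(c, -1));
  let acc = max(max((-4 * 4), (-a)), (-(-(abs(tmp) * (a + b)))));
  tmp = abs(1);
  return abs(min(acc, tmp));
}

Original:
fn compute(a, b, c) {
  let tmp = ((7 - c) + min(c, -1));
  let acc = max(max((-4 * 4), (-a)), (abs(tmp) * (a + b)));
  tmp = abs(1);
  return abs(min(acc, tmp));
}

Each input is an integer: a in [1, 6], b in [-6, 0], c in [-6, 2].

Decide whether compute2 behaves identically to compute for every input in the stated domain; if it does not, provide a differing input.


The two versions differ — the changes include same computation, different form.
Spot check at a=6, b=-2, c=2 — compute: tmp := 4 | acc := 16 | tmp := 1 | result 1. compute2: tmp := 4 | acc := 16 | tmp := 1 | result 1. Both give 1.
Across all 378 domain points the two functions coincide.
verdict: equivalent


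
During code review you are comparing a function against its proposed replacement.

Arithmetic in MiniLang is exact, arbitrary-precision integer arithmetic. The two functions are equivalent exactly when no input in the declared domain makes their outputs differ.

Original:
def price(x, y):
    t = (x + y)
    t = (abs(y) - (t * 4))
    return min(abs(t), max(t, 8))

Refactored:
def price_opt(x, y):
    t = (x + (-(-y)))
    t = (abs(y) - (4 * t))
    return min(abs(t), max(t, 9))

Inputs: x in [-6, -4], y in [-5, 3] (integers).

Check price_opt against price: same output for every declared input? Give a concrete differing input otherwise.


The edit looks behavioral (`8` became `9`), but over these ranges it never changes the outcome; all 27 inputs agree.
verdict: equivalent


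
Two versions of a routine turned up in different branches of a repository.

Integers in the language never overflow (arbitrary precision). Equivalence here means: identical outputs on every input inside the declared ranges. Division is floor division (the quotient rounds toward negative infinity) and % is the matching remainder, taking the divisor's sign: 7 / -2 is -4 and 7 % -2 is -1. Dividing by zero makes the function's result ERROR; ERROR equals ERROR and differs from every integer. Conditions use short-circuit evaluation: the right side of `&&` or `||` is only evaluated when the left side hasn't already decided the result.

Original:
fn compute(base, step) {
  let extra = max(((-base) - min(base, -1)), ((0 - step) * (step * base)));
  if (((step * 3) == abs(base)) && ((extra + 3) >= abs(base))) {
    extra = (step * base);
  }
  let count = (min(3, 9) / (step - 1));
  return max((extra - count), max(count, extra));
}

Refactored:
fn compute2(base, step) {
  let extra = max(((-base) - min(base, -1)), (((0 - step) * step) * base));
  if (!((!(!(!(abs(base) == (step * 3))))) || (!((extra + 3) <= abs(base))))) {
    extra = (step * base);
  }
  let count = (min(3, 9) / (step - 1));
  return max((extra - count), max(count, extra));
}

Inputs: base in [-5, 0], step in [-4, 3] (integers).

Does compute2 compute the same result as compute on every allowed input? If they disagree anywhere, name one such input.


Evaluate both at base=0, step=0.
compute: extra := 1 | (((step * 3) == abs(base)) && ((extra + 3) >= abs(base))): true | extra := 0 | count := -3 | result 3
compute2: extra := 1 | (!((!(!(!(abs(base) == (step * 3))))) || (!((extra + 3) <= abs(base))))): false | count := -3 | result 4
3 against 4: the behavior changed.
verdict: not equivalent; witness: base=0, step=0


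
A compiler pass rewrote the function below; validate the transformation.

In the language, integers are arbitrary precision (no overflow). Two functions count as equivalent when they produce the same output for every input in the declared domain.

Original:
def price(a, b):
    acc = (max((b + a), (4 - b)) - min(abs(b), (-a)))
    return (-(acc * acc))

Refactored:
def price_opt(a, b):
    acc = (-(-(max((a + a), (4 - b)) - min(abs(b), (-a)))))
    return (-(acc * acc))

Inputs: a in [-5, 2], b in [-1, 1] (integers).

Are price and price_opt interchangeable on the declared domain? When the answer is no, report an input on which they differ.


Run the pair on a=2, b=1.
price: acc := 5 | result -25
price_opt: acc := 6 | result -36
-25 against -36: the behavior changed.
verdict: not equivalent; witness: a=2, b=1


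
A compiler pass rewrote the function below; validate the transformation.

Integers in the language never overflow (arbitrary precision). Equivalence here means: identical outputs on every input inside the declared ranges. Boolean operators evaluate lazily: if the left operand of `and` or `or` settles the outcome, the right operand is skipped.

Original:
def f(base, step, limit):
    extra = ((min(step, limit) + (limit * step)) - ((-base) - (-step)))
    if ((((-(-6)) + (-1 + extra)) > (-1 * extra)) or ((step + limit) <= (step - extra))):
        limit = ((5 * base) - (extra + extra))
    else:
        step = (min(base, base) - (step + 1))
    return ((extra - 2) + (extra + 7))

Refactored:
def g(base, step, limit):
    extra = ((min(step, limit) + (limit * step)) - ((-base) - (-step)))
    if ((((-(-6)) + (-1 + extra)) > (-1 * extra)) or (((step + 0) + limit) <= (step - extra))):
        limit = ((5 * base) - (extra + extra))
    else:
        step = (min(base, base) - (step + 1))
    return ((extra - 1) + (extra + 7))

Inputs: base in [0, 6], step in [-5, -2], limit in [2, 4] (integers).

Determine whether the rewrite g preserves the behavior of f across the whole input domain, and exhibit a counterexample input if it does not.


Evaluate both at base=0, step=-5, limit=2.
f: extra = -10; ((((-(-6)) + (-1 + extra)) > (-1 * extra)) or ((step + limit) <= (step - extra))) -> true; limit = 20; return -15
g: extra = -10; ((((-(-6)) + (-1 + extra)) > (-1 * extra)) or (((step + 0) + limit) <= (step - extra))) -> true; limit = 20; return -14
-15 against -14: the behavior changed.
verdict: not equivalent; witness: base=0, step=-5, limit=2


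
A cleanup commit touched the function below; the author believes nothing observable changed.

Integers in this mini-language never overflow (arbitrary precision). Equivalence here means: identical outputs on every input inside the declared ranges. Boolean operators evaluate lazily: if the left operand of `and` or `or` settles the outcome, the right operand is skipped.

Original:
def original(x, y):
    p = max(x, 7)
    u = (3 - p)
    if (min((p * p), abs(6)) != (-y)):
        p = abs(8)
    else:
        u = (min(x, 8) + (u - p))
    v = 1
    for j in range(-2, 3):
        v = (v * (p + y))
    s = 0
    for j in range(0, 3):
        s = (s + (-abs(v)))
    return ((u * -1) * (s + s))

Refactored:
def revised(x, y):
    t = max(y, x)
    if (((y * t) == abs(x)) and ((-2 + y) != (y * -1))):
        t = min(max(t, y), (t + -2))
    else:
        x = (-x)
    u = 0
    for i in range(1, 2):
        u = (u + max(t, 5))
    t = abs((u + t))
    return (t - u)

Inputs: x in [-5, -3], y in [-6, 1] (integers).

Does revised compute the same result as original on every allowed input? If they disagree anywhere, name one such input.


There is a counterexample at x=-5, y=-6: -96 on one side, -5 on the other.
original: p = 7; u = -4; (min((p * p), abs(6)) != (-y)) -> false; u = -16; v = 1; [j=-2]; v = 1; [j=-1]; v = 1; [j=0]; v = 1; [j=1]; v = 1; [j=2]; v = 1; s = 0; [j=0]; s = -1; [j=1]; s = -2; [j=2]; s = -3; return -96
revised: t = -5; (((y * t) == abs(x)) and ((-2 + y) != (y * -1))) -> false; x = 5; u = 0; [i=1]; u = 5; t = 0; return -5
verdict: not equivalent; witness: x=-5, y=-6


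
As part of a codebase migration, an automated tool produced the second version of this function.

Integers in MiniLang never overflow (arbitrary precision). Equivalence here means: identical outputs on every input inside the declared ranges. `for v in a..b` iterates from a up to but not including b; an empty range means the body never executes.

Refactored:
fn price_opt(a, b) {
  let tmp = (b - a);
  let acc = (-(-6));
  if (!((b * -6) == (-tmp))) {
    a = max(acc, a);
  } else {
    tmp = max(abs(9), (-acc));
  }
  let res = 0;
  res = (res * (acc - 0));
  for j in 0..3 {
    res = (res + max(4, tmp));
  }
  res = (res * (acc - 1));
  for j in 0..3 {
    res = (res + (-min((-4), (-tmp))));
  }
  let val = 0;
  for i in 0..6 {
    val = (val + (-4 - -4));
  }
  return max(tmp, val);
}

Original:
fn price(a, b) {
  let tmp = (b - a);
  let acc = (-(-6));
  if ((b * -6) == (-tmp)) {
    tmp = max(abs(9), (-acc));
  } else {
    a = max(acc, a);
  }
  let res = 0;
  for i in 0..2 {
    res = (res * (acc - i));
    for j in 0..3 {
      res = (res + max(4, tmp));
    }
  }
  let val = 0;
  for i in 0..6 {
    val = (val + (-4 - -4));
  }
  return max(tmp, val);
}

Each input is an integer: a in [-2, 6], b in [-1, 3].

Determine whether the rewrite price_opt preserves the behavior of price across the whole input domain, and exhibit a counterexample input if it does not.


The two are interchangeable: arithmetic usage differs; statement counts differ; loop structure differs; boolean connective usage differs; min/max/abs usage differs; constant usage differs, and every declared input agrees.
One worked example (a=1, b=3) — price: tmp becomes 2; next acc becomes 6; next ((b * -6) == (-tmp)) evaluates to false; next a becomes 6; next res becomes 0; next at i=0:; next res becomes 0; next at j=0:; next res becomes 4; next at j=1:; next res becomes 8; next at j=2:; next res becomes 12; next at i=1:; next res becomes 60; next at j=0:; next res becomes 64; next at j=1:; next res becomes 68; next at j=2:; next res becomes 72; next val becomes 0; next at i=0:; next val becomes 0; next at i=1:; next val becomes 0; next at i=2:; next val becomes 0; next at i=3:; next val becomes 0; next at i=4:; next val becomes 0; next at i=5:; next val becomes 0; next final value 2; price_opt: tmp becomes 2; next acc becomes 6; next (!((b * -6) == (-tmp))) evaluates to true; next a becomes 6; next res becomes 0; next res becomes 0; next at j=0:; next res becomes 4; next at j=1:; next res becomes 8; next at j=2:; next res becomes 12; next res becomes 60; next at j=0:; next res becomes 64; next at j=1:; next res becomes 68; next at j=2:; next res becomes 72; next val becomes 0; next at i=0:; next val becomes 0; next at i=1:; next val becomes 0; next at i=2:; next val becomes 0; next at i=3:; next val becomes 0; next at i=4:; next val becomes 0; next at i=5:; next val becomes 0; next final value 2; agreement on 2.
Sweeping the whole domain (45 inputs) finds no disagreement.
verdict: equivalent


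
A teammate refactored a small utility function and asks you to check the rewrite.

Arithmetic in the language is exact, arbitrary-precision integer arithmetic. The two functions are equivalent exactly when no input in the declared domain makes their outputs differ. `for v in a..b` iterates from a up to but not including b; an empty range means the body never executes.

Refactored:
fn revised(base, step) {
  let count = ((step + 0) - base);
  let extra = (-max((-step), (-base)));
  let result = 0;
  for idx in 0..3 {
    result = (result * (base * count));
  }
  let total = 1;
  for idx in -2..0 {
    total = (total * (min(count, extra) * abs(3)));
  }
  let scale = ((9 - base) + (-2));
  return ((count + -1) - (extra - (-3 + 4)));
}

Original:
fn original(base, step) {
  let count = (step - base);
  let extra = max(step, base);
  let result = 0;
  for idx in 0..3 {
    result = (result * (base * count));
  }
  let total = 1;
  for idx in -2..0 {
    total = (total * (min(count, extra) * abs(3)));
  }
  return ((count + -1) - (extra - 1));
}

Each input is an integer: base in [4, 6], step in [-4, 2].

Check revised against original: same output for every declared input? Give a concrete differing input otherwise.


Not equivalent: base=4, step=-4 separates them (-12 vs -4).
original: count := -8 | extra := 4 | result := 0 | iter idx=0: | result := 0 | iter idx=1: | result := 0 | iter idx=2: | result := 0 | total := 1 | iter idx=-2: | total := -24 | iter idx=-1: | total := 576 | result -12
revised: count := -8 | extra := -4 | result := 0 | iter idx=0: | result := 0 | iter idx=1: | result := 0 | iter idx=2: | result := 0 | total := 1 | iter idx=-2: | total := -24 | iter idx=-1: | total := 576 | scale := 3 | result -4
verdict: not equivalent; witness: base=4, step=-4


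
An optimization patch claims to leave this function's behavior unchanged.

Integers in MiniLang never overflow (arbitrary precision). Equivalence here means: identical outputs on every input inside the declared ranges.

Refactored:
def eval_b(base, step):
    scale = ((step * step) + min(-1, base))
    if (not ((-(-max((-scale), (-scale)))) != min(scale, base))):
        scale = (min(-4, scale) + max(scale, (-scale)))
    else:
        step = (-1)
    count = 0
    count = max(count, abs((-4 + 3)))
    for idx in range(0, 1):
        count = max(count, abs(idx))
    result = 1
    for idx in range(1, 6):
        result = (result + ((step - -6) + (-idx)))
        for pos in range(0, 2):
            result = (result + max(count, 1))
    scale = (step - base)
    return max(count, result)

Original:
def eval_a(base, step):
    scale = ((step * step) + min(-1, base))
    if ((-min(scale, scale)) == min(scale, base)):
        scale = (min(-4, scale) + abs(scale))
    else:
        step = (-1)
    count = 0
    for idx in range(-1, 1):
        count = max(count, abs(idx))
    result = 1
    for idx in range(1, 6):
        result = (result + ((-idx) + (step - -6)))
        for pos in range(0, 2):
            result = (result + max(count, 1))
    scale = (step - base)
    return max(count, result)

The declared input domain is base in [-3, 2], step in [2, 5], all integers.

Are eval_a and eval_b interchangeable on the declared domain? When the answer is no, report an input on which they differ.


Reading the diff, among the changes: loop structure differs; constant usage differs; comparison usage differs; boolean connective usage differs; statement counts differ; min/max/abs usage differs; arithmetic usage differs.
Spot check at base=2, step=2 — eval_a: scale := 3 | ((-min(scale, scale)) == min(scale, base)): false | step := -1 | count := 0 | iter idx=-1: | count := 1 | iter idx=0: | count := 1 | result := 1 | iter idx=1: | result := 5 | iter pos=0: | result := 6 | iter pos=1: | result := 7 | iter idx=2: | result := 10 | iter pos=0: | result := 11 | iter pos=1: | result := 12 | iter idx=3: | result := 14 | iter pos=0: | result := 15 | iter pos=1: | result := 16 | iter idx=4: | result := 17 | iter pos=0: | result := 18 | iter pos=1: | result := 19 | iter idx=5: | result := 19 | iter pos=0: | result := 20 | iter pos=1: | result := 21 | scale := -3 | result 21. eval_b: scale := 3 | (not ((-(-max((-scale), (-scale)))) != min(scale, base))): false | step := -1 | count := 0 | count := 1 | iter idx=0: | count := 1 | result := 1 | iter idx=1: | result := 5 | iter pos=0: | result := 6 | iter pos=1: | result := 7 | iter idx=2: | result := 10 | iter pos=0: | result := 11 | iter pos=1: | result := 12 | iter idx=3: | result := 14 | iter pos=0: | result := 15 | iter pos=1: | result := 16 | iter idx=4: | result := 17 | iter pos=0: | result := 18 | iter pos=1: | result := 19 | iter idx=5: | result := 19 | iter pos=0: | result := 20 | iter pos=1: | result := 21 | scale := -3 | result 21. Both give 21.
Across all 24 domain points the two functions coincide.
verdict: equivalent


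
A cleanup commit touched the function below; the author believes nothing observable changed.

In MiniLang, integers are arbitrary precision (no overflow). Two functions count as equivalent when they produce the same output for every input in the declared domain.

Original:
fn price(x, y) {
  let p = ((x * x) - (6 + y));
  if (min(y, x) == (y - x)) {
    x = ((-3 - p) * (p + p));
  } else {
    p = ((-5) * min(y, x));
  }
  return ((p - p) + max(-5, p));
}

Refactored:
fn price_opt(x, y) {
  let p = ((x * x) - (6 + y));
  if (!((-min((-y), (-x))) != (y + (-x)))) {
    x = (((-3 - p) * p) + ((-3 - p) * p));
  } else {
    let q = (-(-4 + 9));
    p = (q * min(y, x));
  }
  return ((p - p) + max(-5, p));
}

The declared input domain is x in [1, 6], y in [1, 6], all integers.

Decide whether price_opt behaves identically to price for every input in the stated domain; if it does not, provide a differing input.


Evaluate both at x=3, y=6.
price: p = -3; (min(y, x) == (y - x)) -> true; x = 0; return -3
price_opt: p = -3; (!((-min((-y), (-x))) != (y + (-x)))) -> false; q = -5; p = -15; return -5
-3 != -5, so the rewrite changes behavior.
verdict: not equivalent; witness: x=3, y=6


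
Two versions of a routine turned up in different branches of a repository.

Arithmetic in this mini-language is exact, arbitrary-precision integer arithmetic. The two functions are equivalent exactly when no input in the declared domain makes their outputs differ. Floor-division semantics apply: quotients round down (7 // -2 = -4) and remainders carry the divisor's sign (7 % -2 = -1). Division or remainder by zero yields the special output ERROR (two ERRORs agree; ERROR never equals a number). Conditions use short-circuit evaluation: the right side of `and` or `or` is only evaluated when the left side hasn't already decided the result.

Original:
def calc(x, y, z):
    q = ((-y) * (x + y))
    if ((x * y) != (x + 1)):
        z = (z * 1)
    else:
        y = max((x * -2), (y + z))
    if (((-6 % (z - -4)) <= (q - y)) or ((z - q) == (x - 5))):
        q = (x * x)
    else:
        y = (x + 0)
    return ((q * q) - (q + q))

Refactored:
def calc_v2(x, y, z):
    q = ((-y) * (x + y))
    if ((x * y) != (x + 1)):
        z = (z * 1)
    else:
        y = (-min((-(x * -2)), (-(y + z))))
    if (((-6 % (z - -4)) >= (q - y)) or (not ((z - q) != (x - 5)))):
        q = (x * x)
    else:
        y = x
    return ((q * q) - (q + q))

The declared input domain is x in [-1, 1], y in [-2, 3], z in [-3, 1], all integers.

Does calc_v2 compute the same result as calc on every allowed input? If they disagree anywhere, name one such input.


Take x=-1, y=-2, z=-3.
calc: q becomes -6; next ((x * y) != (x + 1)) evaluates to true; next z becomes -3; next (((-6 % (z - -4)) <= (q - y)) or ((z - q) == (x - 5))) evaluates to false; next y becomes -1; next final value 48
calc_v2: q becomes -6; next ((x * y) != (x + 1)) evaluates to true; next z becomes -3; next (((-6 % (z - -4)) >= (q - y)) or (not ((z - q) != (x - 5)))) evaluates to true; next q becomes 1; next final value -1
48 != -1, so the rewrite changes behavior.
verdict: not equivalent; witness: x=-1, y=-2, z=-3


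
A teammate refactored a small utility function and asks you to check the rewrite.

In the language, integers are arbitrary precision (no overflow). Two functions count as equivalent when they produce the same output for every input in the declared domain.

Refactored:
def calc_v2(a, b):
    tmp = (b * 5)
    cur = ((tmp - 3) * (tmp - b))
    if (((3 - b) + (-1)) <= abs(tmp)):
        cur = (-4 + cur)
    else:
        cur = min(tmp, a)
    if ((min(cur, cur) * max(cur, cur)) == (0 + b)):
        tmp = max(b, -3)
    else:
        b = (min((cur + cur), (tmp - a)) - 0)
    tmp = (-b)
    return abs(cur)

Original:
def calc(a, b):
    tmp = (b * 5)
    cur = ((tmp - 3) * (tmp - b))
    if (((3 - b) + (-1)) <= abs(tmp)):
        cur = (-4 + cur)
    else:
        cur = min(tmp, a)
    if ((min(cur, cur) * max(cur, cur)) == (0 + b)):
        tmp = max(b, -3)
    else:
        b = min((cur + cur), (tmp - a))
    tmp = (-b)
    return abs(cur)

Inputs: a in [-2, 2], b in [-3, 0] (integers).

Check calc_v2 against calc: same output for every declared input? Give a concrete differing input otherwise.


Equivalent — the differences include arithmetic usage differs; constant usage differs, yet no declared input distinguishes the two.
One worked example (a=0, b=0) — calc: tmp := 0 | cur := 0 | (((3 - b) + (-1)) <= abs(tmp)): false | cur := 0 | ((min(cur, cur) * max(cur, cur)) == (0 + b)): true | tmp := 0 | tmp := 0 | result 0; calc_v2: tmp := 0 | cur := 0 | (((3 - b) + (-1)) <= abs(tmp)): false | cur := 0 | ((min(cur, cur) * max(cur, cur)) == (0 + b)): true | tmp := 0 | tmp := 0 | result 0; agreement on 0.
Every one of the 20 inputs gives matching results.
verdict: equivalent


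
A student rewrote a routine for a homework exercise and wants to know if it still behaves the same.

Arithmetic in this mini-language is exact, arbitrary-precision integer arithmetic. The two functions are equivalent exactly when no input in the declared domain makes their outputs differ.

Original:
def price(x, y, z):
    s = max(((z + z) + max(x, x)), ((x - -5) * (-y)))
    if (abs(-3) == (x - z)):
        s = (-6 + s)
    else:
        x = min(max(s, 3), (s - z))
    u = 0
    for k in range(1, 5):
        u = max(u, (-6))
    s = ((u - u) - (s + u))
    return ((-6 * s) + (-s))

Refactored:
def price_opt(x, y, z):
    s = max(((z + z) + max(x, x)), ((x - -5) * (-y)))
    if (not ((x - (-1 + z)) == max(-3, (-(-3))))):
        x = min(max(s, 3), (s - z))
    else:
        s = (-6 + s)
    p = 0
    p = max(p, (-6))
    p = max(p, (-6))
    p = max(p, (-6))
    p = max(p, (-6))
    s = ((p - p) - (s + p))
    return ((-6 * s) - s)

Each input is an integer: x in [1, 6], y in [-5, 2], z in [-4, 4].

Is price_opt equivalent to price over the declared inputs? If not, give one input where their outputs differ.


Evaluate both at x=1, y=-5, z=-2.
price: s=30, then (abs(-3) == (x - z)) is true, then s=24, then u=0, then (k=1), then u=0, then (k=2), then u=0, then (k=3), then u=0, then (k=4), then u=0, then s=-24, then returns 168
price_opt: s=30, then (not ((x - (-1 + z)) == max(-3, (-(-3))))) is true, then x=30, then p=0, then p=0, then p=0, then p=0, then p=0, then s=-30, then returns 210
168 vs 210 — the two versions disagree here.
verdict: not equivalent; witness: x=1, y=-5, z=-2


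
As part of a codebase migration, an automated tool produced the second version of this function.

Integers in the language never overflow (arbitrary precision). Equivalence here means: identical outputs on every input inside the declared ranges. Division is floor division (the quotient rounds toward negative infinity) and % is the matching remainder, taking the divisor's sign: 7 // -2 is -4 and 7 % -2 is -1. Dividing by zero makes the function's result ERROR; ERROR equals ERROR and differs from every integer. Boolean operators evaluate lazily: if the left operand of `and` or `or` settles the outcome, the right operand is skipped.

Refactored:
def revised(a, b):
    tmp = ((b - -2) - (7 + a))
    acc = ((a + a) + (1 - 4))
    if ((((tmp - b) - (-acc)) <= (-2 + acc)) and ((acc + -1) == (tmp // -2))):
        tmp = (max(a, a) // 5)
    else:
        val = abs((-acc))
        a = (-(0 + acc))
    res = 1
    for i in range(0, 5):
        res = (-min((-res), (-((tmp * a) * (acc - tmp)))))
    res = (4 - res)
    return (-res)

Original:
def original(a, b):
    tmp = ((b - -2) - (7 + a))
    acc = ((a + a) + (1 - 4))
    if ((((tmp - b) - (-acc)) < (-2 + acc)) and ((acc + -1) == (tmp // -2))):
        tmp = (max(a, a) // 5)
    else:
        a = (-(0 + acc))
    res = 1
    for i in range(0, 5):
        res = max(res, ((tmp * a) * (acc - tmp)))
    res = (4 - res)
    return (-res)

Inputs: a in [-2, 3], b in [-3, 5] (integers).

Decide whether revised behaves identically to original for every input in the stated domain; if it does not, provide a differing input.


The suspicious edit (`(((tmp - b) - (-acc)) < (-2 + acc))` became `(((tmp - b) - (-acc)) <= (-2 + acc))`) never changes the result for any input inside the declared domain.
One worked example (a=3, b=4) — original: tmp = -4; acc = 3; ((((tmp - b) - (-acc)) < (-2 + acc)) and ((acc + -1) == (tmp // -2))) -> true; tmp = 0; res = 1; [i=0]; res = 1; [i=1]; res = 1; [i=2]; res = 1; [i=3]; res = 1; [i=4]; res = 1; res = 3; return -3; revised: tmp = -4; acc = 3; ((((tmp - b) - (-acc)) <= (-2 + acc)) and ((acc + -1) == (tmp // -2))) -> true; tmp = 0; res = 1; [i=0]; res = 1; [i=1]; res = 1; [i=2]; res = 1; [i=3]; res = 1; [i=4]; res = 1; res = 3; return -3; agreement on -3.
Checked all 54 inputs in the declared domain: the outputs agree on every one.
verdict: equivalent


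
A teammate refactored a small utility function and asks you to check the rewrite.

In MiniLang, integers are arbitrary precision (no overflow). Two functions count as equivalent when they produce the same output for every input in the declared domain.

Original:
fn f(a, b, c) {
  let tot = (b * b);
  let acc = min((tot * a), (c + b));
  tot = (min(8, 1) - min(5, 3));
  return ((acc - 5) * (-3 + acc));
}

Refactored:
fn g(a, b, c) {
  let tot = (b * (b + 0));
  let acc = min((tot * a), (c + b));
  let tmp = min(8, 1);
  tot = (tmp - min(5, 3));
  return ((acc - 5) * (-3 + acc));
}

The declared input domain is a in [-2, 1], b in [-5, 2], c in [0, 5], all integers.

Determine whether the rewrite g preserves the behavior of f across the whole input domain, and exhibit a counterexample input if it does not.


The two are interchangeable: local variable names differ; also constant usage differs; also statement counts differ; also arithmetic usage differs, and every declared input agrees.
One worked example (a=-1, b=-4, c=3) — f: tot becomes 16; next acc becomes -16; next tot becomes -2; next final value 399; g: tot becomes 16; next acc becomes -16; next tmp becomes 1; next tot becomes -2; next final value 399; agreement on 399.
Checked all 192 inputs in the declared domain: the outputs agree on every one.
verdict: equivalent


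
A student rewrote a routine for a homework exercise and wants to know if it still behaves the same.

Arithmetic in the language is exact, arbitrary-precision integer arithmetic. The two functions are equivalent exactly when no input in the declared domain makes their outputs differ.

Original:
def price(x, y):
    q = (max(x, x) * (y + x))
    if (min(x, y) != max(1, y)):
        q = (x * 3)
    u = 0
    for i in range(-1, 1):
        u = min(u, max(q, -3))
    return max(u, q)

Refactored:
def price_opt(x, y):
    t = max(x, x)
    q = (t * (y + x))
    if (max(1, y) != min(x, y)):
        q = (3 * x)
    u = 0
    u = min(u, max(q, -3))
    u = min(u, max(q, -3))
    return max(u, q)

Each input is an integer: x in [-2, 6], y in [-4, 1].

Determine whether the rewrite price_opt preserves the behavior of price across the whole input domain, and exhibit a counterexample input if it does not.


This is a faithful refactor — min/max/abs usage differs, and local variable names differ, and statement counts differ, and constant usage differs, and loop structure differs, but the computed results match everywhere.
Tracing x=4, y=-4: price: q becomes 0; next (min(x, y) != max(1, y)) evaluates to true; next q becomes 12; next u becomes 0; next at i=-1:; next u becomes 0; next at i=0:; next u becomes 0; next final value 12 | price_opt: t becomes 4; next q becomes 0; next (max(1, y) != min(x, y)) evaluates to true; next q becomes 12; next u becomes 0; next u becomes 0; next u becomes 0; next final value 12 — matching result 12.
Checked all 54 inputs in the declared domain: the outputs agree on every one.
verdict: equivalent


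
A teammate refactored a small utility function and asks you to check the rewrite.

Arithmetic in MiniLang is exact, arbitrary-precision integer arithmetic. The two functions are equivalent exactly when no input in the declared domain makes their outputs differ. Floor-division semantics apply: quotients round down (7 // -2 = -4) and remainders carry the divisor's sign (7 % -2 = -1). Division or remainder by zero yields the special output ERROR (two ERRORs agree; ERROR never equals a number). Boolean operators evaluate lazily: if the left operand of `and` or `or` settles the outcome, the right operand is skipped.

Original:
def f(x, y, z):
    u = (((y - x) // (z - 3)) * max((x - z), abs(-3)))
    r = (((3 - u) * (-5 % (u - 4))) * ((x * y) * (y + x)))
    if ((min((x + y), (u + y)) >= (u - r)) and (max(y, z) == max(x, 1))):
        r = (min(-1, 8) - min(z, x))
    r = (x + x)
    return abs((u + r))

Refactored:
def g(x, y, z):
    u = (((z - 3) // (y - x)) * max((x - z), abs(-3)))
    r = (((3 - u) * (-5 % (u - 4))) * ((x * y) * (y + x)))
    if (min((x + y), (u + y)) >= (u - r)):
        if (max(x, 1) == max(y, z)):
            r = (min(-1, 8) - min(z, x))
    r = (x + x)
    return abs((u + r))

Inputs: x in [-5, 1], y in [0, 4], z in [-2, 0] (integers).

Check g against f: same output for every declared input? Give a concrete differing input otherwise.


There is a counterexample at x=-5, y=0, z=-1: 16 on one side, 13 on the other.
f: u := -6 | r := 0 | ((min((x + y), (u + y)) >= (u - r)) and (max(y, z) == max(x, 1))): false | r := -10 | result 16
g: u := -3 | r := 0 | (min((x + y), (u + y)) >= (u - r)): false | r := -10 | result 13
verdict: not equivalent; witness: x=-5, y=0, z=-1


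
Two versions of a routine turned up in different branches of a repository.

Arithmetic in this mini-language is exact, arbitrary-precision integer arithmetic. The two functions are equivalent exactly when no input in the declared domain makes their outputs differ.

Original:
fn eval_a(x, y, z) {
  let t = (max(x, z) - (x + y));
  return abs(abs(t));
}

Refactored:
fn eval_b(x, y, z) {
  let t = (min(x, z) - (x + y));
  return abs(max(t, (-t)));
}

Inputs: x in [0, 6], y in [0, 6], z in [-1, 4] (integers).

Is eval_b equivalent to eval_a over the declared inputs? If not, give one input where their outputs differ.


There is a counterexample at x=0, y=0, z=-1: 0 on one side, 1 on the other.
eval_a: t := 0 | result 0
eval_b: t := -1 | result 1
verdict: not equivalent; witness: x=0, y=0, z=-1


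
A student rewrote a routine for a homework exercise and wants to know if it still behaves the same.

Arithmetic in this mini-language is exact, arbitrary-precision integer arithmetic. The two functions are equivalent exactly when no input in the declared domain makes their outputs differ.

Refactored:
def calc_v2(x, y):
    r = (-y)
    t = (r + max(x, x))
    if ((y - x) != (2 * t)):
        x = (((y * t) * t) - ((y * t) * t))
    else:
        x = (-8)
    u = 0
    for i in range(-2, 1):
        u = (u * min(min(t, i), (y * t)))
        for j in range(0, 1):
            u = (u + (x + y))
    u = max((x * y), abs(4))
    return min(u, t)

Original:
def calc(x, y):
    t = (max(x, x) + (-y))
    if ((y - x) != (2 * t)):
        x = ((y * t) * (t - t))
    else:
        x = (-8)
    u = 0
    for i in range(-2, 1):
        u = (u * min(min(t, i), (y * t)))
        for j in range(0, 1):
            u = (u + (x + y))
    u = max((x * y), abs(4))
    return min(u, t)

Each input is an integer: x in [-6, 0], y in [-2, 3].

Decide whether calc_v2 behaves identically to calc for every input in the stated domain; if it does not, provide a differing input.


Equivalent — the differences include statement counts differ, and local variable names differ, and arithmetic usage differs, yet no declared input distinguishes the two.
As a probe, take x=-3, y=-2: calc runs t := -1 | ((y - x) != (2 * t)): true | x := 0 | u := 0 | iter i=-2: | u := 0 | iter j=0: | u := -2 | iter i=-1: | u := 2 | iter j=0: | u := 0 | iter i=0: | u := 0 | iter j=0: | u := -2 | u := 4 | result -1; calc_v2 runs r := 2 | t := -1 | ((y - x) != (2 * t)): true | x := 0 | u := 0 | iter i=-2: | u := 0 | iter j=0: | u := -2 | iter i=-1: | u := 2 | iter j=0: | u := 0 | iter i=0: | u := 0 | iter j=0: | u := -2 | u := 4 | result -1; both end at -1.
Every one of the 42 inputs gives matching results.
verdict: equivalent


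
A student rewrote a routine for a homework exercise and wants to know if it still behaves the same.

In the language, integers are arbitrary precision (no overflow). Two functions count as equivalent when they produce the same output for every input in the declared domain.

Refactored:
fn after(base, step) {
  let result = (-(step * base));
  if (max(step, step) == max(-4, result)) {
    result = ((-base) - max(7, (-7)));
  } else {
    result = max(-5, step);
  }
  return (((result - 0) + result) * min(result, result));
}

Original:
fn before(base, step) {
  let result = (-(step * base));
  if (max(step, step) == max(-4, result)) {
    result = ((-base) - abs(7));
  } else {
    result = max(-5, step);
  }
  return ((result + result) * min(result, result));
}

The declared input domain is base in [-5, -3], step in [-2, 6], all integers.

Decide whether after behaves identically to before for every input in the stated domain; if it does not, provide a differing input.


Although constant usage differs; and min/max/abs usage differs; and arithmetic usage differs, 27/27 inputs agree.
verdict: equivalent


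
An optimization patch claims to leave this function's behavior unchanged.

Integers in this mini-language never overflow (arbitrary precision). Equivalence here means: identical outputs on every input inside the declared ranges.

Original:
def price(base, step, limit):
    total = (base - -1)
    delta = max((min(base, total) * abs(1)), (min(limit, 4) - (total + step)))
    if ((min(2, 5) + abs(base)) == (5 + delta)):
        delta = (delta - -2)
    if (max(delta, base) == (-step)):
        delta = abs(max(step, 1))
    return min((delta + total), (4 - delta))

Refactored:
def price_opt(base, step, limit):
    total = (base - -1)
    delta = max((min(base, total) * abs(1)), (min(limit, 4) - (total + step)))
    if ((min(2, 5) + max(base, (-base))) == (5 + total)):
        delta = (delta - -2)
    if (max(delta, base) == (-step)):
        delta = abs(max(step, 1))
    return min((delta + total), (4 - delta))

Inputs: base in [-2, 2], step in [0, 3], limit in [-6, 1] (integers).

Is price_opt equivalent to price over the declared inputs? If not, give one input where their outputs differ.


Input base=-2, step=0, limit=-6: -3 from price versus 0 from price_opt.
verdict: not equivalent; witness: base=-2, step=0, limit=-6


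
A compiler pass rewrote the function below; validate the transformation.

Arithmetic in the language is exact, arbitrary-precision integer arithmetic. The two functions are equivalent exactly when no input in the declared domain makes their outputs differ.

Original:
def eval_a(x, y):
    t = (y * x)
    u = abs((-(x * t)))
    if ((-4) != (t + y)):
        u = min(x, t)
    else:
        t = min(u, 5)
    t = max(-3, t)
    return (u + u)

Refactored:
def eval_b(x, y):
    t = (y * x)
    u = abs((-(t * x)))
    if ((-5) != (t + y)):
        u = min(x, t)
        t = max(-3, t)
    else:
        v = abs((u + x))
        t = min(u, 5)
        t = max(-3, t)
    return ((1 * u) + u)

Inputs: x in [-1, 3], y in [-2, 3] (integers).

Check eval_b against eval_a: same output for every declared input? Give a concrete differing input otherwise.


On input x=1, y=-2, eval_a returns 4 while eval_b returns -4.
verdict: not equivalent; witness: x=1, y=-2


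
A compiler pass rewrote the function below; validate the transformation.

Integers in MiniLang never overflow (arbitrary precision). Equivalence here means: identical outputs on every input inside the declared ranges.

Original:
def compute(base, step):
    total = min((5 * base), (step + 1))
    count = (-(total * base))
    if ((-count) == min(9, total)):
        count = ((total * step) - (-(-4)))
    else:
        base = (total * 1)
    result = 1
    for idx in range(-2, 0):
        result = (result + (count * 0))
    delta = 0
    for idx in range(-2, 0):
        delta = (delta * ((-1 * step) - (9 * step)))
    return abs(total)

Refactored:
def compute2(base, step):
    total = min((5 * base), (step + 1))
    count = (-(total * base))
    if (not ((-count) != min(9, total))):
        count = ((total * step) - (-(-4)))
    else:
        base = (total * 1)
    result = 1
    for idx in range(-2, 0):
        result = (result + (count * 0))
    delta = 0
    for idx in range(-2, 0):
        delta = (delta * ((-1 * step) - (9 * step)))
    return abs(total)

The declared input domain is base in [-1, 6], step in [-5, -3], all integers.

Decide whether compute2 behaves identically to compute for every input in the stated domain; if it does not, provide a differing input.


The two versions differ — the changes include boolean connective usage differs, comparison usage differs.
As a probe, take base=1, step=-3: compute runs total becomes -2; next count becomes 2; next ((-count) == min(9, total)) evaluates to true; next count becomes 2; next result becomes 1; next at idx=-2:; next result becomes 1; next at idx=-1:; next result becomes 1; next delta becomes 0; next at idx=-2:; next delta becomes 0; next at idx=-1:; next delta becomes 0; next final value 2; compute2 runs total becomes -2; next count becomes 2; next (not ((-count) != min(9, total))) evaluates to true; next count becomes 2; next result becomes 1; next at idx=-2:; next result becomes 1; next at idx=-1:; next result becomes 1; next delta becomes 0; next at idx=-2:; next delta becomes 0; next at idx=-1:; next delta becomes 0; next final value 2; both end at 2.
Across all 24 domain points the two functions coincide.
verdict: equivalent


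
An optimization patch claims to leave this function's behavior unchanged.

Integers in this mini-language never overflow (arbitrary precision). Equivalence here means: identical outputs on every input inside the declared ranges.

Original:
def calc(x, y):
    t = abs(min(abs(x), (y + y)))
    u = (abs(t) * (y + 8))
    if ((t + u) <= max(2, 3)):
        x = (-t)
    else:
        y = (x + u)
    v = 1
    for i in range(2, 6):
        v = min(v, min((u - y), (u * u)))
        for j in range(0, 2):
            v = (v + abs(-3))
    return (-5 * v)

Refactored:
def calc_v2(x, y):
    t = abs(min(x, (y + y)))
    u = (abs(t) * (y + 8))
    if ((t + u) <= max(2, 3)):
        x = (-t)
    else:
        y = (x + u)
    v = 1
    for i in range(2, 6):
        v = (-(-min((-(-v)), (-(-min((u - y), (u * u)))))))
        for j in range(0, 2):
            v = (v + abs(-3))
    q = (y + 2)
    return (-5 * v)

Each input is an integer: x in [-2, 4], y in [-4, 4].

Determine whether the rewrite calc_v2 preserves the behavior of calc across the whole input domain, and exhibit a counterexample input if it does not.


There is a counterexample at x=-2, y=0: -30 on one side, -40 on the other.
calc: t := 0 | u := 0 | ((t + u) <= max(2, 3)): true | x := 0 | v := 1 | iter i=2: | v := 0 | iter j=0: | v := 3 | iter j=1: | v := 6 | iter i=3: | v := 0 | iter j=0: | v := 3 | iter j=1: | v := 6 | iter i=4: | v := 0 | iter j=0: | v := 3 | iter j=1: | v := 6 | iter i=5: | v := 0 | iter j=0: | v := 3 | iter j=1: | v := 6 | result -30
calc_v2: t := 2 | u := 16 | ((t + u) <= max(2, 3)): false | y := 14 | v := 1 | iter i=2: | v := 1 | iter j=0: | v := 4 | iter j=1: | v := 7 | iter i=3: | v := 2 | iter j=0: | v := 5 | iter j=1: | v := 8 | iter i=4: | v := 2 | iter j=0: | v := 5 | iter j=1: | v := 8 | iter i=5: | v := 2 | iter j=0: | v := 5 | iter j=1: | v := 8 | q := 16 | result -40
verdict: not equivalent; witness: x=-2, y=0
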